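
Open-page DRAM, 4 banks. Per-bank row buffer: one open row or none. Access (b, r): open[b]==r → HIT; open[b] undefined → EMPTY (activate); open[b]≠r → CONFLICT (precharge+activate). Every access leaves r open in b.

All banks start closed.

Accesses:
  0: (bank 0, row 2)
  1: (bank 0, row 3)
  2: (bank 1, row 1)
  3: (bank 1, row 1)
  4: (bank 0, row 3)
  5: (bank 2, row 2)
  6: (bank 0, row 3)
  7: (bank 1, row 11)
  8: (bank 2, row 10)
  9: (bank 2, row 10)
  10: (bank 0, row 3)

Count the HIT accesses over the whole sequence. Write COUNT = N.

0: bank 0 row 2 — prev None → EMPTY
1: bank 0 row 3 — prev 2 → CONFLICT
2: bank 1 row 1 — prev None → EMPTY
3: bank 1 row 1 — prev 1 → HIT
4: bank 0 row 3 — prev 3 → HIT
5: bank 2 row 2 — prev None → EMPTY
6: bank 0 row 3 — prev 3 → HIT
7: bank 1 row 11 — prev 1 → CONFLICT
8: bank 2 row 10 — prev 2 → CONFLICT
9: bank 2 row 10 — prev 10 → HIT
10: bank 0 row 3 — prev 3 → HIT

COUNT = 5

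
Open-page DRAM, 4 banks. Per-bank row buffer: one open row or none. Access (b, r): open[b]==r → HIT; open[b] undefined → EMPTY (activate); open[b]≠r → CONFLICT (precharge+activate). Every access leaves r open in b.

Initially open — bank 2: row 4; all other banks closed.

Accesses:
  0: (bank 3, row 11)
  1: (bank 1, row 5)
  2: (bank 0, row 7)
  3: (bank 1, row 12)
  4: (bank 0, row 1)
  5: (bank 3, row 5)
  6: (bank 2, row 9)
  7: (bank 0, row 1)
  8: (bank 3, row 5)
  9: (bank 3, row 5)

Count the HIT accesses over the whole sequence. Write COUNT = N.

COUNT = 3

0: bank 3 row 11 — prev None → EMPTY
1: bank 1 row 5 — prev None → EMPTY
2: bank 0 row 7 — prev None → EMPTY
3: bank 1 row 12 — prev 5 → CONFLICT
4: bank 0 row 1 — prev 7 → CONFLICT
5: bank 3 row 5 — prev 11 → CONFLICT
6: bank 2 row 9 — prev 4 → CONFLICT
7: bank 0 row 1 — prev 1 → HIT
8: bank 3 row 5 — prev 5 → HIT
9: bank 3 row 5 — prev 5 → HIT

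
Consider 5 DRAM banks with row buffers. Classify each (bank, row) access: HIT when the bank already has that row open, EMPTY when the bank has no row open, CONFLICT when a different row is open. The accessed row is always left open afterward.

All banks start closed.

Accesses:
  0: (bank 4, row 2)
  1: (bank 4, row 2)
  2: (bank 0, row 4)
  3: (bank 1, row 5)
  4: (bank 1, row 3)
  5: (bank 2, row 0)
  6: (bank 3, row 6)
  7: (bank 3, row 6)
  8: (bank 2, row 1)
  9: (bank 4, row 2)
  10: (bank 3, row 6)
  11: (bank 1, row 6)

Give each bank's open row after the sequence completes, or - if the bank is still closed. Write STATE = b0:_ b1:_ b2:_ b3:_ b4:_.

STATE = b0:4 b1:6 b2:1 b3:6 b4:2

  [0] b4 r2: no row ⇒ E
  [1] b4 r2: had r2 ⇒ H
  [2] b0 r4: no row ⇒ E
  [3] b1 r5: no row ⇒ E
  [4] b1 r3: had r5 ⇒ C
  [5] b2 r0: no row ⇒ E
  [6] b3 r6: no row ⇒ E
  [7] b3 r6: had r6 ⇒ H
  [8] b2 r1: had r0 ⇒ C
  [9] b4 r2: had r2 ⇒ H
  [10] b3 r6: had r6 ⇒ H
  [11] b1 r6: had r3 ⇒ C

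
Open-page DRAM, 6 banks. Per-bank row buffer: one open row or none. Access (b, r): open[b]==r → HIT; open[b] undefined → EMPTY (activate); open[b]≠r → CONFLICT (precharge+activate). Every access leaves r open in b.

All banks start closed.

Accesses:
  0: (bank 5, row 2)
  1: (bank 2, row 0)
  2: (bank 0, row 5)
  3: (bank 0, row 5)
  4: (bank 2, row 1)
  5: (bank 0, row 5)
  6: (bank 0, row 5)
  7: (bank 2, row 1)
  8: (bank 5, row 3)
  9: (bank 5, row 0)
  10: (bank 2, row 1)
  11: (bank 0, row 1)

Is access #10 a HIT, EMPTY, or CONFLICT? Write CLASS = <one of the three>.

CLASS = HIT

0: bank 5 row 2 — prev None → EMPTY
1: bank 2 row 0 — prev None → EMPTY
2: bank 0 row 5 — prev None → EMPTY
3: bank 0 row 5 — prev 5 → HIT
4: bank 2 row 1 — prev 0 → CONFLICT
5: bank 0 row 5 — prev 5 → HIT
6: bank 0 row 5 — prev 5 → HIT
7: bank 2 row 1 — prev 1 → HIT
8: bank 5 row 3 — prev 2 → CONFLICT
9: bank 5 row 0 — prev 3 → CONFLICT
10: bank 2 row 1 — prev 1 → HIT
11: bank 0 row 1 — prev 5 → CONFLICT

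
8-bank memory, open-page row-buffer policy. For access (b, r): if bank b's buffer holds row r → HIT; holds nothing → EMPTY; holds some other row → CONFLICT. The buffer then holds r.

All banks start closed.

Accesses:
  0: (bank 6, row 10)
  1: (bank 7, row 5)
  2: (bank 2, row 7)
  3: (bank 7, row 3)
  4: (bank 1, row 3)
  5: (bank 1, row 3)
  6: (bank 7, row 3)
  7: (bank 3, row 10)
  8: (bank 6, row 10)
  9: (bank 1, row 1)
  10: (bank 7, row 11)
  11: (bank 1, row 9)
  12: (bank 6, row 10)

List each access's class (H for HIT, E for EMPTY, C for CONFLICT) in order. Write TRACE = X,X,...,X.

step 0: bank6 None->10 [EMPTY]
step 1: bank7 None->5 [EMPTY]
step 2: bank2 None->7 [EMPTY]
step 3: bank7 5->3 [CONFLICT]
step 4: bank1 None->3 [EMPTY]
step 5: bank1 3->3 [HIT]
step 6: bank7 3->3 [HIT]
step 7: bank3 None->10 [EMPTY]
step 8: bank6 10->10 [HIT]
step 9: bank1 3->1 [CONFLICT]
step 10: bank7 3->11 [CONFLICT]
step 11: bank1 1->9 [CONFLICT]
step 12: bank6 10->10 [HIT]

TRACE = E,E,E,C,E,H,H,E,H,C,C,C,H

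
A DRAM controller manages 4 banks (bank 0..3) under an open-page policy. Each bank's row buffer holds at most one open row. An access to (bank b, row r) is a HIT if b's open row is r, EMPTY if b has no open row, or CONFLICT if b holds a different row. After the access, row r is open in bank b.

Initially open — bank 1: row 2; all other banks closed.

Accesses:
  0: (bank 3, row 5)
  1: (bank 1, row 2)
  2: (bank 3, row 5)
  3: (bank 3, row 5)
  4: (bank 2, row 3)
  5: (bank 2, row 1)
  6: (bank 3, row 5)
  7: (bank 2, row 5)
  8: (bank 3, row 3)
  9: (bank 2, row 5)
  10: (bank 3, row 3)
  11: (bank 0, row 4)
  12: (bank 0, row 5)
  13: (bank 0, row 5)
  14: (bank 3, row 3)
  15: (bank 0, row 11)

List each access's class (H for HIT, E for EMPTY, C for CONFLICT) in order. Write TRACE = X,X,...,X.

#0 (3,5) E
#1 (1,2) H  (was 2)
#2 (3,5) H  (was 5)
#3 (3,5) H  (was 5)
#4 (2,3) E
#5 (2,1) C  (was 3)
#6 (3,5) H  (was 5)
#7 (2,5) C  (was 1)
#8 (3,3) C  (was 5)
#9 (2,5) H  (was 5)
#10 (3,3) H  (was 3)
#11 (0,4) E
#12 (0,5) C  (was 4)
#13 (0,5) H  (was 5)
#14 (3,3) H  (was 3)
#15 (0,11) C  (was 5)

TRACE = E,H,H,H,E,C,H,C,C,H,H,E,C,H,H,C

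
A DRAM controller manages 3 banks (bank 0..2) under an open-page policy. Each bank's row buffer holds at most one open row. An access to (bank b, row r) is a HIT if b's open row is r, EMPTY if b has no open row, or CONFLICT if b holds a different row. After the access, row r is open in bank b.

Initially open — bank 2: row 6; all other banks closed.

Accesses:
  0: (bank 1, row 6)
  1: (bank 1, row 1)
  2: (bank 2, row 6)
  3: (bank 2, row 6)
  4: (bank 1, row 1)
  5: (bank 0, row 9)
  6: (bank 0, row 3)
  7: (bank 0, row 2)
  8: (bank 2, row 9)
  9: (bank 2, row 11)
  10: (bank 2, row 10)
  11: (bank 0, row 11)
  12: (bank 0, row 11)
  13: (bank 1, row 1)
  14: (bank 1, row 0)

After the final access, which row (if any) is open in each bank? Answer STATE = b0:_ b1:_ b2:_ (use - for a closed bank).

0: bank 1 row 6 — prev None → EMPTY
1: bank 1 row 1 — prev 6 → CONFLICT
2: bank 2 row 6 — prev 6 → HIT
3: bank 2 row 6 — prev 6 → HIT
4: bank 1 row 1 — prev 1 → HIT
5: bank 0 row 9 — prev None → EMPTY
6: bank 0 row 3 — prev 9 → CONFLICT
7: bank 0 row 2 — prev 3 → CONFLICT
8: bank 2 row 9 — prev 6 → CONFLICT
9: bank 2 row 11 — prev 9 → CONFLICT
10: bank 2 row 10 — prev 11 → CONFLICT
11: bank 0 row 11 — prev 2 → CONFLICT
12: bank 0 row 11 — prev 11 → HIT
13: bank 1 row 1 — prev 1 → HIT
14: bank 1 row 0 — prev 1 → CONFLICT

STATE = b0:11 b1:0 b2:10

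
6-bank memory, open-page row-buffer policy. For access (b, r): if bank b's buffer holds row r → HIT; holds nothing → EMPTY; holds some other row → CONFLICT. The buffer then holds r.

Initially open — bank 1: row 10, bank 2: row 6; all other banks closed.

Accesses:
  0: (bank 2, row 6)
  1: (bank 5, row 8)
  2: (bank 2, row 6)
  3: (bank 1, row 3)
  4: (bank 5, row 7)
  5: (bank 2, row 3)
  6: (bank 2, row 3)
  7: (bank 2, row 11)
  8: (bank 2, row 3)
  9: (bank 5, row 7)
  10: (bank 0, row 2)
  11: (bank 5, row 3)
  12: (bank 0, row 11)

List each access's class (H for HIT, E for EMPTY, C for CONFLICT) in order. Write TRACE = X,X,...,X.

step 0: bank2 6->6 [HIT]
step 1: bank5 None->8 [EMPTY]
step 2: bank2 6->6 [HIT]
step 3: bank1 10->3 [CONFLICT]
step 4: bank5 8->7 [CONFLICT]
step 5: bank2 6->3 [CONFLICT]
step 6: bank2 3->3 [HIT]
step 7: bank2 3->11 [CONFLICT]
step 8: bank2 11->3 [CONFLICT]
step 9: bank5 7->7 [HIT]
step 10: bank0 None->2 [EMPTY]
step 11: bank5 7->3 [CONFLICT]
step 12: bank0 2->11 [CONFLICT]

TRACE = H,E,H,C,C,C,H,C,C,H,E,C,C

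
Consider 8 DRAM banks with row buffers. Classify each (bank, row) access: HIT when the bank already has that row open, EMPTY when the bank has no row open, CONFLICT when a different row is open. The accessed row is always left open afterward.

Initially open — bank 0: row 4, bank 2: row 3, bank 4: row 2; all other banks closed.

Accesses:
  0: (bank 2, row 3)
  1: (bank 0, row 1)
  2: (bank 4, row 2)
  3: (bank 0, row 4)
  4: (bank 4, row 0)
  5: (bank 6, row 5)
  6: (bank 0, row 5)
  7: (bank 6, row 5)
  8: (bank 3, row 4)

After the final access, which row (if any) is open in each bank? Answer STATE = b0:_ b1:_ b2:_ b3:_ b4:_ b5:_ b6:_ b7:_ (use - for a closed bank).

STATE = b0:5 b1:- b2:3 b3:4 b4:0 b5:- b6:5 b7:-

0: bank 2 row 3 — prev 3 → HIT
1: bank 0 row 1 — prev 4 → CONFLICT
2: bank 4 row 2 — prev 2 → HIT
3: bank 0 row 4 — prev 1 → CONFLICT
4: bank 4 row 0 — prev 2 → CONFLICT
5: bank 6 row 5 — prev None → EMPTY
6: bank 0 row 5 — prev 4 → CONFLICT
7: bank 6 row 5 — prev 5 → HIT
8: bank 3 row 4 — prev None → EMPTY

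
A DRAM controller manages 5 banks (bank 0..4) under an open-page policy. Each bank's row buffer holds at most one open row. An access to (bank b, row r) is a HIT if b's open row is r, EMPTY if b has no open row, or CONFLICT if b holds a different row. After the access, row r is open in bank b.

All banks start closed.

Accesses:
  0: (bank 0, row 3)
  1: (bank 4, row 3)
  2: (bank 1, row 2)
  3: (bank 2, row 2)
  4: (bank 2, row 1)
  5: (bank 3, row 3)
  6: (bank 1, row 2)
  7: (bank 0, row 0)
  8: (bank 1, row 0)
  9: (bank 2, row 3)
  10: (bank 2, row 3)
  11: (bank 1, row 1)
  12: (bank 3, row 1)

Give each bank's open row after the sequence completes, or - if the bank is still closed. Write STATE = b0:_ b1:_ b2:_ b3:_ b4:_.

  [0] b0 r3: no row ⇒ E
  [1] b4 r3: no row ⇒ E
  [2] b1 r2: no row ⇒ E
  [3] b2 r2: no row ⇒ E
  [4] b2 r1: had r2 ⇒ C
  [5] b3 r3: no row ⇒ E
  [6] b1 r2: had r2 ⇒ H
  [7] b0 r0: had r3 ⇒ C
  [8] b1 r0: had r2 ⇒ C
  [9] b2 r3: had r1 ⇒ C
  [10] b2 r3: had r3 ⇒ H
  [11] b1 r1: had r0 ⇒ C
  [12] b3 r1: had r3 ⇒ C

STATE = b0:0 b1:1 b2:3 b3:1 b4:3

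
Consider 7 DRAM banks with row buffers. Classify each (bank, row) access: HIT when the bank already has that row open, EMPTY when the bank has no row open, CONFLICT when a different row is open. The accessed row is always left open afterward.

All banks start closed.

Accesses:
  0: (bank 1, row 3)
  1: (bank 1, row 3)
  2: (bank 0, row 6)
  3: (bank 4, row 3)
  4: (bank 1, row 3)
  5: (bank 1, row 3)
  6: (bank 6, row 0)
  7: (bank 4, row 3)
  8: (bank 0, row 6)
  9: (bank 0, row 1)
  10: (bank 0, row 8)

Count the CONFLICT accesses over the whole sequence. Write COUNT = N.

#0 (1,3) E
#1 (1,3) H  (was 3)
#2 (0,6) E
#3 (4,3) E
#4 (1,3) H  (was 3)
#5 (1,3) H  (was 3)
#6 (6,0) E
#7 (4,3) H  (was 3)
#8 (0,6) H  (was 6)
#9 (0,1) C  (was 6)
#10 (0,8) C  (was 1)

COUNT = 2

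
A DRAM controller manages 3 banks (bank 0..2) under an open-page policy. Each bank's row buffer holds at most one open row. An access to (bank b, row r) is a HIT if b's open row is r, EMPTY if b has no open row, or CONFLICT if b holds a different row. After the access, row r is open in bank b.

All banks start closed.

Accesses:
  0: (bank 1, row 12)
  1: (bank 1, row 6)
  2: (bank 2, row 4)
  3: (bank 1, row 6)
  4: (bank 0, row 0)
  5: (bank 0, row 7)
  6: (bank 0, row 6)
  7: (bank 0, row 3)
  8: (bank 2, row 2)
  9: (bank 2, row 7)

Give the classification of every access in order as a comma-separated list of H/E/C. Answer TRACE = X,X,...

step 0: bank1 None->12 [EMPTY]
step 1: bank1 12->6 [CONFLICT]
step 2: bank2 None->4 [EMPTY]
step 3: bank1 6->6 [HIT]
step 4: bank0 None->0 [EMPTY]
step 5: bank0 0->7 [CONFLICT]
step 6: bank0 7->6 [CONFLICT]
step 7: bank0 6->3 [CONFLICT]
step 8: bank2 4->2 [CONFLICT]
step 9: bank2 2->7 [CONFLICT]

TRACE = E,C,E,H,E,C,C,C,C,C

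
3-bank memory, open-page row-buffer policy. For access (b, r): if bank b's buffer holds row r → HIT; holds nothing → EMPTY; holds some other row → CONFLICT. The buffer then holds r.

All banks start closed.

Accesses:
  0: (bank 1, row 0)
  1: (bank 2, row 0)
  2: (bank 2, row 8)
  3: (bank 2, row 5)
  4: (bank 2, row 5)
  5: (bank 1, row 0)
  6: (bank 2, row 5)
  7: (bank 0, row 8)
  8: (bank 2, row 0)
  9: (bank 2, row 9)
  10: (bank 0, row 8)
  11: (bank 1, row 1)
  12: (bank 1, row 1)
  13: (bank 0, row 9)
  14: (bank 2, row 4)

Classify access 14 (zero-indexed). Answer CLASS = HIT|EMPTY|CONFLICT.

CLASS = CONFLICT

step 0: bank1 None->0 [EMPTY]
step 1: bank2 None->0 [EMPTY]
step 2: bank2 0->8 [CONFLICT]
step 3: bank2 8->5 [CONFLICT]
step 4: bank2 5->5 [HIT]
step 5: bank1 0->0 [HIT]
step 6: bank2 5->5 [HIT]
step 7: bank0 None->8 [EMPTY]
step 8: bank2 5->0 [CONFLICT]
step 9: bank2 0->9 [CONFLICT]
step 10: bank0 8->8 [HIT]
step 11: bank1 0->1 [CONFLICT]
step 12: bank1 1->1 [HIT]
step 13: bank0 8->9 [CONFLICT]
step 14: bank2 9->4 [CONFLICT]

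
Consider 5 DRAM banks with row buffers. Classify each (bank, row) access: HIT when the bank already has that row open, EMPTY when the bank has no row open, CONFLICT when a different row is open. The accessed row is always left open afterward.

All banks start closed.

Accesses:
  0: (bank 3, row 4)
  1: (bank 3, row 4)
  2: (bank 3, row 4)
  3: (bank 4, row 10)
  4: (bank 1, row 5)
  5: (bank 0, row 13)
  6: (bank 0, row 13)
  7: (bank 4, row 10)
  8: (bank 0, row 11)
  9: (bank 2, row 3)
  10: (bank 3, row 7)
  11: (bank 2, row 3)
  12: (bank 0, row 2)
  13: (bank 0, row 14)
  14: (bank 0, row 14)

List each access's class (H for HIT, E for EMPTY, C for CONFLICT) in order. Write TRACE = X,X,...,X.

TRACE = E,H,H,E,E,E,H,H,C,E,C,H,C,C,H

step 0: bank3 None->4 [EMPTY]
step 1: bank3 4->4 [HIT]
step 2: bank3 4->4 [HIT]
step 3: bank4 None->10 [EMPTY]
step 4: bank1 None->5 [EMPTY]
step 5: bank0 None->13 [EMPTY]
step 6: bank0 13->13 [HIT]
step 7: bank4 10->10 [HIT]
step 8: bank0 13->11 [CONFLICT]
step 9: bank2 None->3 [EMPTY]
step 10: bank3 4->7 [CONFLICT]
step 11: bank2 3->3 [HIT]
step 12: bank0 11->2 [CONFLICT]
step 13: bank0 2->14 [CONFLICT]
step 14: bank0 14->14 [HIT]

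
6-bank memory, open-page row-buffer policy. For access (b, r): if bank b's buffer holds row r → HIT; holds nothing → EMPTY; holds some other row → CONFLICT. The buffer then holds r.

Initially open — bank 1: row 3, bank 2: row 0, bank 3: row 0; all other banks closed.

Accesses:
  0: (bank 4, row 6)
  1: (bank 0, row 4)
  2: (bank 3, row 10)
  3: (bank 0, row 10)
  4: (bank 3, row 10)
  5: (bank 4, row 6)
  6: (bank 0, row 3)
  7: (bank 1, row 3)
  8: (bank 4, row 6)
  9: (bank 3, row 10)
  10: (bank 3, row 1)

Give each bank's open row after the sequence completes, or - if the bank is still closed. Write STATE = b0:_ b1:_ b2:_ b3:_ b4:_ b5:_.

STATE = b0:3 b1:3 b2:0 b3:1 b4:6 b5:-

  [0] b4 r6: no row ⇒ E
  [1] b0 r4: no row ⇒ E
  [2] b3 r10: had r0 ⇒ C
  [3] b0 r10: had r4 ⇒ C
  [4] b3 r10: had r10 ⇒ H
  [5] b4 r6: had r6 ⇒ H
  [6] b0 r3: had r10 ⇒ C
  [7] b1 r3: had r3 ⇒ H
  [8] b4 r6: had r6 ⇒ H
  [9] b3 r10: had r10 ⇒ H
  [10] b3 r1: had r10 ⇒ C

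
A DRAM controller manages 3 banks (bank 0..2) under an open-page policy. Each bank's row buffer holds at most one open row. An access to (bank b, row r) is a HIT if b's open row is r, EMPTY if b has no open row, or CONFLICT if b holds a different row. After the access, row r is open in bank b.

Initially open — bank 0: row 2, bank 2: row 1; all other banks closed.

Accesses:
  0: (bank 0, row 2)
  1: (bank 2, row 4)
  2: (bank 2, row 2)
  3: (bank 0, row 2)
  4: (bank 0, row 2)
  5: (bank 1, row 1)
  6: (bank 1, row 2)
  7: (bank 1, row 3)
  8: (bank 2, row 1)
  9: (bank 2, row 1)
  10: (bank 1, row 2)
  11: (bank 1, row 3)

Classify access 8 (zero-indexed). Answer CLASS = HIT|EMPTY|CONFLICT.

CLASS = CONFLICT

0: bank 0 row 2 — prev 2 → HIT
1: bank 2 row 4 — prev 1 → CONFLICT
2: bank 2 row 2 — prev 4 → CONFLICT
3: bank 0 row 2 — prev 2 → HIT
4: bank 0 row 2 — prev 2 → HIT
5: bank 1 row 1 — prev None → EMPTY
6: bank 1 row 2 — prev 1 → CONFLICT
7: bank 1 row 3 — prev 2 → CONFLICT
8: bank 2 row 1 — prev 2 → CONFLICT
9: bank 2 row 1 — prev 1 → HIT
10: bank 1 row 2 — prev 3 → CONFLICT
11: bank 1 row 3 — prev 2 → CONFLICT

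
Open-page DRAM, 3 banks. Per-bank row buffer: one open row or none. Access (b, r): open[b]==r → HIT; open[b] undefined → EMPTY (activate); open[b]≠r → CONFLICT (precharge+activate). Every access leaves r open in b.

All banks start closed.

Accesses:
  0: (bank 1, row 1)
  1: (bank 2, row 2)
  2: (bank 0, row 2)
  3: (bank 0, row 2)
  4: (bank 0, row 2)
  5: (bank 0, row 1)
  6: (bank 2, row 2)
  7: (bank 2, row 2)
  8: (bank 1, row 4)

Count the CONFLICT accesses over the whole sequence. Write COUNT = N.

COUNT = 2

#0 (1,1) E
#1 (2,2) E
#2 (0,2) E
#3 (0,2) H  (was 2)
#4 (0,2) H  (was 2)
#5 (0,1) C  (was 2)
#6 (2,2) H  (was 2)
#7 (2,2) H  (was 2)
#8 (1,4) C  (was 1)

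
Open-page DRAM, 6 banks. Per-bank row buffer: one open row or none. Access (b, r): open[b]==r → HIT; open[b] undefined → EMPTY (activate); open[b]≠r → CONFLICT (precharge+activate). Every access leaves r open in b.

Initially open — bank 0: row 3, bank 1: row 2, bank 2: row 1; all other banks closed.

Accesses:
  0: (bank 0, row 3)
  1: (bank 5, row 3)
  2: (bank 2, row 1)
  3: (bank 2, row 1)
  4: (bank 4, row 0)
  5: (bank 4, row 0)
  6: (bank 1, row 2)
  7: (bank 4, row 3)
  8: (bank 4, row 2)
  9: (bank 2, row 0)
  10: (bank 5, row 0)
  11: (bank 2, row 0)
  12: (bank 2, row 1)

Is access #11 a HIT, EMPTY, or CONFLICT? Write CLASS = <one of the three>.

#0 (0,3) H  (was 3)
#1 (5,3) E
#2 (2,1) H  (was 1)
#3 (2,1) H  (was 1)
#4 (4,0) E
#5 (4,0) H  (was 0)
#6 (1,2) H  (was 2)
#7 (4,3) C  (was 0)
#8 (4,2) C  (was 3)
#9 (2,0) C  (was 1)
#10 (5,0) C  (was 3)
#11 (2,0) H  (was 0)
#12 (2,1) C  (was 0)

CLASS = HIT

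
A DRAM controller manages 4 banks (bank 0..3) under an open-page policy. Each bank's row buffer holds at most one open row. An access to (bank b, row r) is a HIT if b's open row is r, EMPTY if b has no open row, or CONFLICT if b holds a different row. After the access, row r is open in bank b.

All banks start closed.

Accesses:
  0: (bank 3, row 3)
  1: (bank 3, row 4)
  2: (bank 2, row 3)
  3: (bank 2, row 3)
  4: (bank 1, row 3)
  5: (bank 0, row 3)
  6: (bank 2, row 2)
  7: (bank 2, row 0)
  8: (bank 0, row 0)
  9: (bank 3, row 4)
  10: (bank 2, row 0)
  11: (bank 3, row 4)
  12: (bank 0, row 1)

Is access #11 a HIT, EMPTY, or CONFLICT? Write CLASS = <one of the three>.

#0 (3,3) E
#1 (3,4) C  (was 3)
#2 (2,3) E
#3 (2,3) H  (was 3)
#4 (1,3) E
#5 (0,3) E
#6 (2,2) C  (was 3)
#7 (2,0) C  (was 2)
#8 (0,0) C  (was 3)
#9 (3,4) H  (was 4)
#10 (2,0) H  (was 0)
#11 (3,4) H  (was 4)
#12 (0,1) C  (was 0)

CLASS = HIT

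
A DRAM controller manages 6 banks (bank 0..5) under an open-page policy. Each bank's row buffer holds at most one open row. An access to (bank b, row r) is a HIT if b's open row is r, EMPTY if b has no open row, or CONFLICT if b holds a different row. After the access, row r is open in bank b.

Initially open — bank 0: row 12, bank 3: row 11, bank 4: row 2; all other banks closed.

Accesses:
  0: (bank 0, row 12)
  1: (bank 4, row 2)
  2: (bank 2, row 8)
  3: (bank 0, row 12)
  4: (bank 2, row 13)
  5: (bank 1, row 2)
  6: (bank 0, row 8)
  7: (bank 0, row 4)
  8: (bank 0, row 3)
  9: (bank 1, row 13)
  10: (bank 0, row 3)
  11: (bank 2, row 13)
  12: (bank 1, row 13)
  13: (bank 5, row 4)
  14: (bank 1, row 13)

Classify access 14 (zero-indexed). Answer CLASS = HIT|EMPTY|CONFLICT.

CLASS = HIT

#0 (0,12) H  (was 12)
#1 (4,2) H  (was 2)
#2 (2,8) E
#3 (0,12) H  (was 12)
#4 (2,13) C  (was 8)
#5 (1,2) E
#6 (0,8) C  (was 12)
#7 (0,4) C  (was 8)
#8 (0,3) C  (was 4)
#9 (1,13) C  (was 2)
#10 (0,3) H  (was 3)
#11 (2,13) H  (was 13)
#12 (1,13) H  (was 13)
#13 (5,4) E
#14 (1,13) H  (was 13)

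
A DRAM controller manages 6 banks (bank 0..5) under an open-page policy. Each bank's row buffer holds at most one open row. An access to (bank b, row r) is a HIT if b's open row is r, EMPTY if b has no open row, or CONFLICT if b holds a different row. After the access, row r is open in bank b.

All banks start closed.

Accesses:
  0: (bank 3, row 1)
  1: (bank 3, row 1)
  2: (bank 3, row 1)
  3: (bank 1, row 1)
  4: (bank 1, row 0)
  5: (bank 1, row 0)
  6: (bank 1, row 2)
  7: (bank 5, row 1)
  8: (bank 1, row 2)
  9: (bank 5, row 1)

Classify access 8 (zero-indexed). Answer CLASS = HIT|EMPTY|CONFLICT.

CLASS = HIT

step 0: bank3 None->1 [EMPTY]
step 1: bank3 1->1 [HIT]
step 2: bank3 1->1 [HIT]
step 3: bank1 None->1 [EMPTY]
step 4: bank1 1->0 [CONFLICT]
step 5: bank1 0->0 [HIT]
step 6: bank1 0->2 [CONFLICT]
step 7: bank5 None->1 [EMPTY]
step 8: bank1 2->2 [HIT]
step 9: bank5 1->1 [HIT]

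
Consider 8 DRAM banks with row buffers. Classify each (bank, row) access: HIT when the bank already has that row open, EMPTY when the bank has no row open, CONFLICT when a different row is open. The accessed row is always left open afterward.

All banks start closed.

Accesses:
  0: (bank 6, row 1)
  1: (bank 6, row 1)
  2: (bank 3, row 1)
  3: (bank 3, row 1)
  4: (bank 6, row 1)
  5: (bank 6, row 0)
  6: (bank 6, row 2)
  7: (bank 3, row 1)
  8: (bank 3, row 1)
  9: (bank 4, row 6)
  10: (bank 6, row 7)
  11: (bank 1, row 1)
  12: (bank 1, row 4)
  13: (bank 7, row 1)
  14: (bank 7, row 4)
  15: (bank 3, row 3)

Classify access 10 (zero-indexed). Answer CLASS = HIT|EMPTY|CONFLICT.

CLASS = CONFLICT

0: bank 6 row 1 — prev None → EMPTY
1: bank 6 row 1 — prev 1 → HIT
2: bank 3 row 1 — prev None → EMPTY
3: bank 3 row 1 — prev 1 → HIT
4: bank 6 row 1 — prev 1 → HIT
5: bank 6 row 0 — prev 1 → CONFLICT
6: bank 6 row 2 — prev 0 → CONFLICT
7: bank 3 row 1 — prev 1 → HIT
8: bank 3 row 1 — prev 1 → HIT
9: bank 4 row 6 — prev None → EMPTY
10: bank 6 row 7 — prev 2 → CONFLICT
11: bank 1 row 1 — prev None → EMPTY
12: bank 1 row 4 — prev 1 → CONFLICT
13: bank 7 row 1 — prev None → EMPTY
14: bank 7 row 4 — prev 1 → CONFLICT
15: bank 3 row 3 — prev 1 → CONFLICT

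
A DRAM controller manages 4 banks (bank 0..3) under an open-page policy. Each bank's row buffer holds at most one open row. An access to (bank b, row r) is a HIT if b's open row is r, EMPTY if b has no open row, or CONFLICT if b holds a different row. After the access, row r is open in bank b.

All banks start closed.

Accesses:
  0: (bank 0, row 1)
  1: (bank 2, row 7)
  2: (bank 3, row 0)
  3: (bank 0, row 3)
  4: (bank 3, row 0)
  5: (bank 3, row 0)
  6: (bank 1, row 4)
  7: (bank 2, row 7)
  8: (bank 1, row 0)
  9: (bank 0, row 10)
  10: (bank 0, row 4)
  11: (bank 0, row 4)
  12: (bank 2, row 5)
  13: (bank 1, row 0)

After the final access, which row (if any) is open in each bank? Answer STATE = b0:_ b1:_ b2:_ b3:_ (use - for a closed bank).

  [0] b0 r1: no row ⇒ E
  [1] b2 r7: no row ⇒ E
  [2] b3 r0: no row ⇒ E
  [3] b0 r3: had r1 ⇒ C
  [4] b3 r0: had r0 ⇒ H
  [5] b3 r0: had r0 ⇒ H
  [6] b1 r4: no row ⇒ E
  [7] b2 r7: had r7 ⇒ H
  [8] b1 r0: had r4 ⇒ C
  [9] b0 r10: had r3 ⇒ C
  [10] b0 r4: had r10 ⇒ C
  [11] b0 r4: had r4 ⇒ H
  [12] b2 r5: had r7 ⇒ C
  [13] b1 r0: had r0 ⇒ H

STATE = b0:4 b1:0 b2:5 b3:0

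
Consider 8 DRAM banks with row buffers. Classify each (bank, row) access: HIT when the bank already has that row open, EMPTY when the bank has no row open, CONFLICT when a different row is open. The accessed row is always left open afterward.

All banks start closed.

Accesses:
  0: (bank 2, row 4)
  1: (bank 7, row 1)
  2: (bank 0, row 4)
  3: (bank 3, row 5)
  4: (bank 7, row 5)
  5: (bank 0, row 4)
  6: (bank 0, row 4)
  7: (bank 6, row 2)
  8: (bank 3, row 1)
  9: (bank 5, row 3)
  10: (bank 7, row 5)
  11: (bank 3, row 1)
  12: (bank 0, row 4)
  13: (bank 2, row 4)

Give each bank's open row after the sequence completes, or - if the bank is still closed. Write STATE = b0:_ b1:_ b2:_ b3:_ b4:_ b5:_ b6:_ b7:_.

STATE = b0:4 b1:- b2:4 b3:1 b4:- b5:3 b6:2 b7:5

  [0] b2 r4: no row ⇒ E
  [1] b7 r1: no row ⇒ E
  [2] b0 r4: no row ⇒ E
  [3] b3 r5: no row ⇒ E
  [4] b7 r5: had r1 ⇒ C
  [5] b0 r4: had r4 ⇒ H
  [6] b0 r4: had r4 ⇒ H
  [7] b6 r2: no row ⇒ E
  [8] b3 r1: had r5 ⇒ C
  [9] b5 r3: no row ⇒ E
  [10] b7 r5: had r5 ⇒ H
  [11] b3 r1: had r1 ⇒ H
  [12] b0 r4: had r4 ⇒ H
  [13] b2 r4: had r4 ⇒ H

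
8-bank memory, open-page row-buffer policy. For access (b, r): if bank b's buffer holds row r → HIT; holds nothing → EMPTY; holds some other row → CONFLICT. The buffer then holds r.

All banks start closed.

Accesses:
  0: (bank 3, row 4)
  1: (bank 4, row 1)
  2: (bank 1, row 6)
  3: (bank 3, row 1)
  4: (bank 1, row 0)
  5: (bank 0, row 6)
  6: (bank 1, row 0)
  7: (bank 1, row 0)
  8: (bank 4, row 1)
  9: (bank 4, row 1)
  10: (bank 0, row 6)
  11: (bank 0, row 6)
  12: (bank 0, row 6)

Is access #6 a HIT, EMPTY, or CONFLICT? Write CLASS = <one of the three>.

CLASS = HIT

0: bank 3 row 4 — prev None → EMPTY
1: bank 4 row 1 — prev None → EMPTY
2: bank 1 row 6 — prev None → EMPTY
3: bank 3 row 1 — prev 4 → CONFLICT
4: bank 1 row 0 — prev 6 → CONFLICT
5: bank 0 row 6 — prev None → EMPTY
6: bank 1 row 0 — prev 0 → HIT
7: bank 1 row 0 — prev 0 → HIT
8: bank 4 row 1 — prev 1 → HIT
9: bank 4 row 1 — prev 1 → HIT
10: bank 0 row 6 — prev 6 → HIT
11: bank 0 row 6 — prev 6 → HIT
12: bank 0 row 6 — prev 6 → HIT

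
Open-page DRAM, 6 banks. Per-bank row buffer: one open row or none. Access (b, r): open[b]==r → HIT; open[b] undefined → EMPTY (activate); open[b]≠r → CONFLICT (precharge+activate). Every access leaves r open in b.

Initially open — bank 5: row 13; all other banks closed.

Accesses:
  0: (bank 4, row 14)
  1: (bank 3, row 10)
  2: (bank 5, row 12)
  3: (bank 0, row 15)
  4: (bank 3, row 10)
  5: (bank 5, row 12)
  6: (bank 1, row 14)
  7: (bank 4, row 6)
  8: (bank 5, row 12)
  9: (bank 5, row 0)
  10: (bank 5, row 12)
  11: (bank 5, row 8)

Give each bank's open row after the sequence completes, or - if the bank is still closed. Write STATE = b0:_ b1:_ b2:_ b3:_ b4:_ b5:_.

STATE = b0:15 b1:14 b2:- b3:10 b4:6 b5:8

  [0] b4 r14: no row ⇒ E
  [1] b3 r10: no row ⇒ E
  [2] b5 r12: had r13 ⇒ C
  [3] b0 r15: no row ⇒ E
  [4] b3 r10: had r10 ⇒ H
  [5] b5 r12: had r12 ⇒ H
  [6] b1 r14: no row ⇒ E
  [7] b4 r6: had r14 ⇒ C
  [8] b5 r12: had r12 ⇒ H
  [9] b5 r0: had r12 ⇒ C
  [10] b5 r12: had r0 ⇒ C
  [11] b5 r8: had r12 ⇒ C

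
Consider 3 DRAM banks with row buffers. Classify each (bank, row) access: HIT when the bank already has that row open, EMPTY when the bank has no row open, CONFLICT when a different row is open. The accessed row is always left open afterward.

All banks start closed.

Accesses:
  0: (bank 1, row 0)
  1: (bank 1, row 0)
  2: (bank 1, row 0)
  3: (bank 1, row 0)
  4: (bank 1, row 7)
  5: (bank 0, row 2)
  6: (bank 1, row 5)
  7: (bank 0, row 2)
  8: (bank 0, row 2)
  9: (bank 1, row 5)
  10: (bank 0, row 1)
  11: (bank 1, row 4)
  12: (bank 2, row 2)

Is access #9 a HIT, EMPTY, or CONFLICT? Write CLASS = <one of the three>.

0: bank 1 row 0 — prev None → EMPTY
1: bank 1 row 0 — prev 0 → HIT
2: bank 1 row 0 — prev 0 → HIT
3: bank 1 row 0 — prev 0 → HIT
4: bank 1 row 7 — prev 0 → CONFLICT
5: bank 0 row 2 — prev None → EMPTY
6: bank 1 row 5 — prev 7 → CONFLICT
7: bank 0 row 2 — prev 2 → HIT
8: bank 0 row 2 — prev 2 → HIT
9: bank 1 row 5 — prev 5 → HIT
10: bank 0 row 1 — prev 2 → CONFLICT
11: bank 1 row 4 — prev 5 → CONFLICT
12: bank 2 row 2 — prev None → EMPTY

CLASS = HIT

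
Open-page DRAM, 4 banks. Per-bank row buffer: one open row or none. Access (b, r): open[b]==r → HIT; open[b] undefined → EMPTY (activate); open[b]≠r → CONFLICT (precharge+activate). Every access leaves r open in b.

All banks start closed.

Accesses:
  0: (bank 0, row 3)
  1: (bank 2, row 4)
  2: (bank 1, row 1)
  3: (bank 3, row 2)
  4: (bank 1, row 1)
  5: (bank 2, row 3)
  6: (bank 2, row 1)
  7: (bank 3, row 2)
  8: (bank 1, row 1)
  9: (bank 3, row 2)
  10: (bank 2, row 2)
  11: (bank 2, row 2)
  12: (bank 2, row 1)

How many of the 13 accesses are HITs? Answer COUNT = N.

COUNT = 5

0: bank 0 row 3 — prev None → EMPTY
1: bank 2 row 4 — prev None → EMPTY
2: bank 1 row 1 — prev None → EMPTY
3: bank 3 row 2 — prev None → EMPTY
4: bank 1 row 1 — prev 1 → HIT
5: bank 2 row 3 — prev 4 → CONFLICT
6: bank 2 row 1 — prev 3 → CONFLICT
7: bank 3 row 2 — prev 2 → HIT
8: bank 1 row 1 — prev 1 → HIT
9: bank 3 row 2 — prev 2 → HIT
10: bank 2 row 2 — prev 1 → CONFLICT
11: bank 2 row 2 — prev 2 → HIT
12: bank 2 row 1 — prev 2 → CONFLICT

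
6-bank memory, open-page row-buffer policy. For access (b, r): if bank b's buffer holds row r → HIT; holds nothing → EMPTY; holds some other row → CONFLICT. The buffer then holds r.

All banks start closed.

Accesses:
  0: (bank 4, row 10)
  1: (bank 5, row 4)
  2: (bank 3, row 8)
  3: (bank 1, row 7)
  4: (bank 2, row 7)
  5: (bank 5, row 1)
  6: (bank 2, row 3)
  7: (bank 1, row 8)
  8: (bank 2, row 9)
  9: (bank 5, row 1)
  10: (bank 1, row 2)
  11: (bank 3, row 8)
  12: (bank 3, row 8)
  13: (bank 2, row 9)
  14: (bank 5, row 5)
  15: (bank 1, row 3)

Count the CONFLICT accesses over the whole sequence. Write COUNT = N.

#0 (4,10) E
#1 (5,4) E
#2 (3,8) E
#3 (1,7) E
#4 (2,7) E
#5 (5,1) C  (was 4)
#6 (2,3) C  (was 7)
#7 (1,8) C  (was 7)
#8 (2,9) C  (was 3)
#9 (5,1) H  (was 1)
#10 (1,2) C  (was 8)
#11 (3,8) H  (was 8)
#12 (3,8) H  (was 8)
#13 (2,9) H  (was 9)
#14 (5,5) C  (was 1)
#15 (1,3) C  (was 2)

COUNT = 7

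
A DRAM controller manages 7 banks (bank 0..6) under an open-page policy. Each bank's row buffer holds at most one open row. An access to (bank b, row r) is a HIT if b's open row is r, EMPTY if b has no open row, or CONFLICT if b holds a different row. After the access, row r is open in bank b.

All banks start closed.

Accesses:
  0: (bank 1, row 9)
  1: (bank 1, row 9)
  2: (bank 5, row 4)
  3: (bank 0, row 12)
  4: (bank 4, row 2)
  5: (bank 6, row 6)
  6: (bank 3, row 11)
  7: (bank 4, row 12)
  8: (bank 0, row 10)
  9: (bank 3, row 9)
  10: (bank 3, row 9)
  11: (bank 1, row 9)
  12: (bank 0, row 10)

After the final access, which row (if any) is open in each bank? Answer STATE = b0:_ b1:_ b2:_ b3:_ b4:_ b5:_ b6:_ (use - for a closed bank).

STATE = b0:10 b1:9 b2:- b3:9 b4:12 b5:4 b6:6

step 0: bank1 None->9 [EMPTY]
step 1: bank1 9->9 [HIT]
step 2: bank5 None->4 [EMPTY]
step 3: bank0 None->12 [EMPTY]
step 4: bank4 None->2 [EMPTY]
step 5: bank6 None->6 [EMPTY]
step 6: bank3 None->11 [EMPTY]
step 7: bank4 2->12 [CONFLICT]
step 8: bank0 12->10 [CONFLICT]
step 9: bank3 11->9 [CONFLICT]
step 10: bank3 9->9 [HIT]
step 11: bank1 9->9 [HIT]
step 12: bank0 10->10 [HIT]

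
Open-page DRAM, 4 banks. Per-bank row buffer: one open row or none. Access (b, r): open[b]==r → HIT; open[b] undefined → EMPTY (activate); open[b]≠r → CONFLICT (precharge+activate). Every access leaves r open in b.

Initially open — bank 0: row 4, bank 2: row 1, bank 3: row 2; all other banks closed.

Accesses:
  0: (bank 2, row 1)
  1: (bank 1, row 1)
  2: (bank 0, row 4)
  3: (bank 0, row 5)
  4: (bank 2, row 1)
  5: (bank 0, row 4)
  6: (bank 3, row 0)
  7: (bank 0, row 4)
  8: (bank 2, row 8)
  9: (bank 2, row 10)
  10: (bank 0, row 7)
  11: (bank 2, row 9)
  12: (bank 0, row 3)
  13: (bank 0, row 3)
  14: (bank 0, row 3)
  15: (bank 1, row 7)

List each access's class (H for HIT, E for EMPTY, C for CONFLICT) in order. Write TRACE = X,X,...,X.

#0 (2,1) H  (was 1)
#1 (1,1) E
#2 (0,4) H  (was 4)
#3 (0,5) C  (was 4)
#4 (2,1) H  (was 1)
#5 (0,4) C  (was 5)
#6 (3,0) C  (was 2)
#7 (0,4) H  (was 4)
#8 (2,8) C  (was 1)
#9 (2,10) C  (was 8)
#10 (0,7) C  (was 4)
#11 (2,9) C  (was 10)
#12 (0,3) C  (was 7)
#13 (0,3) H  (was 3)
#14 (0,3) H  (was 3)
#15 (1,7) C  (was 1)

TRACE = H,E,H,C,H,C,C,H,C,C,C,C,C,H,H,C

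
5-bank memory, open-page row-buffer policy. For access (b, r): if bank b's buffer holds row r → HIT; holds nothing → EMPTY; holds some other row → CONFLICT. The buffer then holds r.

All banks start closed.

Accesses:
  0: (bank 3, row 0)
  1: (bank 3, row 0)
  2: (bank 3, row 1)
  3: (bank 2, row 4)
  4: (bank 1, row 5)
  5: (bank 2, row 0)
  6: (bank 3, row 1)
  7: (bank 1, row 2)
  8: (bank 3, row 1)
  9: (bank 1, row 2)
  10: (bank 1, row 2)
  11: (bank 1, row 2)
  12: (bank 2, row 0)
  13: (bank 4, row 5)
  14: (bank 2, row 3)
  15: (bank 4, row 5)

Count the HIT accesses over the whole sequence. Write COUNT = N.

#0 (3,0) E
#1 (3,0) H  (was 0)
#2 (3,1) C  (was 0)
#3 (2,4) E
#4 (1,5) E
#5 (2,0) C  (was 4)
#6 (3,1) H  (was 1)
#7 (1,2) C  (was 5)
#8 (3,1) H  (was 1)
#9 (1,2) H  (was 2)
#10 (1,2) H  (was 2)
#11 (1,2) H  (was 2)
#12 (2,0) H  (was 0)
#13 (4,5) E
#14 (2,3) C  (was 0)
#15 (4,5) H  (was 5)

COUNT = 8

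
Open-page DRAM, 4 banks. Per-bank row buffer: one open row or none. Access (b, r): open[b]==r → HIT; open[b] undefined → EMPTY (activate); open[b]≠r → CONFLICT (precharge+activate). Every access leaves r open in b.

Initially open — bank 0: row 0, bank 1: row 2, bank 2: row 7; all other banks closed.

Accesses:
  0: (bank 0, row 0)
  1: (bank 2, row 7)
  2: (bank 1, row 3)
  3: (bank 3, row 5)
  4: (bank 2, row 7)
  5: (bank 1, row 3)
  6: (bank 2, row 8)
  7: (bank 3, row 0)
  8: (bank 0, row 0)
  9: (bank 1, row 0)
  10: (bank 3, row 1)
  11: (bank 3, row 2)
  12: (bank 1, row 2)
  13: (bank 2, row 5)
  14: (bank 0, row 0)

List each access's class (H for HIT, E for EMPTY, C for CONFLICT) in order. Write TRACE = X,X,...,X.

  [0] b0 r0: had r0 ⇒ H
  [1] b2 r7: had r7 ⇒ H
  [2] b1 r3: had r2 ⇒ C
  [3] b3 r5: no row ⇒ E
  [4] b2 r7: had r7 ⇒ H
  [5] b1 r3: had r3 ⇒ H
  [6] b2 r8: had r7 ⇒ C
  [7] b3 r0: had r5 ⇒ C
  [8] b0 r0: had r0 ⇒ H
  [9] b1 r0: had r3 ⇒ C
  [10] b3 r1: had r0 ⇒ C
  [11] b3 r2: had r1 ⇒ C
  [12] b1 r2: had r0 ⇒ C
  [13] b2 r5: had r8 ⇒ C
  [14] b0 r0: had r0 ⇒ H

TRACE = H,H,C,E,H,H,C,C,H,C,C,C,C,C,H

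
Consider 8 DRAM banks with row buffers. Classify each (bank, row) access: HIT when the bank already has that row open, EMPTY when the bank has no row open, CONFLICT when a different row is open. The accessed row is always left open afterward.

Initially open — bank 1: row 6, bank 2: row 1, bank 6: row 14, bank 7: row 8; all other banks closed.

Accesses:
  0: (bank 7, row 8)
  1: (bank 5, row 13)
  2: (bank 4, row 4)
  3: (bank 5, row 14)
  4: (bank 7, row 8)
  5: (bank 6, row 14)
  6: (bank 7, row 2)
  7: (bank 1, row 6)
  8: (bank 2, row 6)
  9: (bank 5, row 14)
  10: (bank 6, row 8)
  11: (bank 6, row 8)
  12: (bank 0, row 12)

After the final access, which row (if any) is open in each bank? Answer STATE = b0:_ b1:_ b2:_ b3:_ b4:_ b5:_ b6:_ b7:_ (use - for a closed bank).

  [0] b7 r8: had r8 ⇒ H
  [1] b5 r13: no row ⇒ E
  [2] b4 r4: no row ⇒ E
  [3] b5 r14: had r13 ⇒ C
  [4] b7 r8: had r8 ⇒ H
  [5] b6 r14: had r14 ⇒ H
  [6] b7 r2: had r8 ⇒ C
  [7] b1 r6: had r6 ⇒ H
  [8] b2 r6: had r1 ⇒ C
  [9] b5 r14: had r14 ⇒ H
  [10] b6 r8: had r14 ⇒ C
  [11] b6 r8: had r8 ⇒ H
  [12] b0 r12: no row ⇒ E

STATE = b0:12 b1:6 b2:6 b3:- b4:4 b5:14 b6:8 b7:2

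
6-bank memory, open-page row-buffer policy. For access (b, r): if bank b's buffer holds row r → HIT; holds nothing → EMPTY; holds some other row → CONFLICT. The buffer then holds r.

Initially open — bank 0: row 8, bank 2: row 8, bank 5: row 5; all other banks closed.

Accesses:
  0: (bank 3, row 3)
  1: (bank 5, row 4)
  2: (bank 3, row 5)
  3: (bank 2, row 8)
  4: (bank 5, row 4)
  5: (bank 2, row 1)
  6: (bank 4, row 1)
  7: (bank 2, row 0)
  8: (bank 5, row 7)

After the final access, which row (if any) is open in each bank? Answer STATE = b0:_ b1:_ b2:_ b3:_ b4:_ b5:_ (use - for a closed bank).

STATE = b0:8 b1:- b2:0 b3:5 b4:1 b5:7

0: bank 3 row 3 — prev None → EMPTY
1: bank 5 row 4 — prev 5 → CONFLICT
2: bank 3 row 5 — prev 3 → CONFLICT
3: bank 2 row 8 — prev 8 → HIT
4: bank 5 row 4 — prev 4 → HIT
5: bank 2 row 1 — prev 8 → CONFLICT
6: bank 4 row 1 — prev None → EMPTY
7: bank 2 row 0 — prev 1 → CONFLICT
8: bank 5 row 7 — prev 4 → CONFLICT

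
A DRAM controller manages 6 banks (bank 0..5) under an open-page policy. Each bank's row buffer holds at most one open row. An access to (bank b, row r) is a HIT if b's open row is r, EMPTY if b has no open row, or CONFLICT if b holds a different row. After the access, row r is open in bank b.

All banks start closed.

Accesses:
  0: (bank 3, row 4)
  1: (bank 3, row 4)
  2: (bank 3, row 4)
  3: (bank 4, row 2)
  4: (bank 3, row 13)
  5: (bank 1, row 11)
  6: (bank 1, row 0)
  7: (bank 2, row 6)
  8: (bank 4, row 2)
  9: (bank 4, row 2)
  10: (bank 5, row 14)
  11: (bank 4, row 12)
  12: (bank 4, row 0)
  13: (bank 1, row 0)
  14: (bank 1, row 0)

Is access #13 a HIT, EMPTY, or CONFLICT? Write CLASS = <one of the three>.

CLASS = HIT

0: bank 3 row 4 — prev None → EMPTY
1: bank 3 row 4 — prev 4 → HIT
2: bank 3 row 4 — prev 4 → HIT
3: bank 4 row 2 — prev None → EMPTY
4: bank 3 row 13 — prev 4 → CONFLICT
5: bank 1 row 11 — prev None → EMPTY
6: bank 1 row 0 — prev 11 → CONFLICT
7: bank 2 row 6 — prev None → EMPTY
8: bank 4 row 2 — prev 2 → HIT
9: bank 4 row 2 — prev 2 → HIT
10: bank 5 row 14 — prev None → EMPTY
11: bank 4 row 12 — prev 2 → CONFLICT
12: bank 4 row 0 — prev 12 → CONFLICT
13: bank 1 row 0 — prev 0 → HIT
14: bank 1 row 0 — prev 0 → HIT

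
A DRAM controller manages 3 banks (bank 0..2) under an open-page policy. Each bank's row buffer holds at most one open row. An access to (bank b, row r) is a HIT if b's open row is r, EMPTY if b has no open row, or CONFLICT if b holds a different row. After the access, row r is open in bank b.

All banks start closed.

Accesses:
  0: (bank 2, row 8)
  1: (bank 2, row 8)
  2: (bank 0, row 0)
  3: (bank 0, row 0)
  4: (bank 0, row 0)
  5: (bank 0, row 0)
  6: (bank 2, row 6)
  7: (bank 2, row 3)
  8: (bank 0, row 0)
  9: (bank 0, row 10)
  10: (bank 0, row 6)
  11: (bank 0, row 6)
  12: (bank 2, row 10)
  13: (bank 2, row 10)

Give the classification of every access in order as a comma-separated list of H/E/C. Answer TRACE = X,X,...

TRACE = E,H,E,H,H,H,C,C,H,C,C,H,C,H

0: bank 2 row 8 — prev None → EMPTY
1: bank 2 row 8 — prev 8 → HIT
2: bank 0 row 0 — prev None → EMPTY
3: bank 0 row 0 — prev 0 → HIT
4: bank 0 row 0 — prev 0 → HIT
5: bank 0 row 0 — prev 0 → HIT
6: bank 2 row 6 — prev 8 → CONFLICT
7: bank 2 row 3 — prev 6 → CONFLICT
8: bank 0 row 0 — prev 0 → HIT
9: bank 0 row 10 — prev 0 → CONFLICT
10: bank 0 row 6 — prev 10 → CONFLICT
11: bank 0 row 6 — prev 6 → HIT
12: bank 2 row 10 — prev 3 → CONFLICT
13: bank 2 row 10 — prev 10 → HIT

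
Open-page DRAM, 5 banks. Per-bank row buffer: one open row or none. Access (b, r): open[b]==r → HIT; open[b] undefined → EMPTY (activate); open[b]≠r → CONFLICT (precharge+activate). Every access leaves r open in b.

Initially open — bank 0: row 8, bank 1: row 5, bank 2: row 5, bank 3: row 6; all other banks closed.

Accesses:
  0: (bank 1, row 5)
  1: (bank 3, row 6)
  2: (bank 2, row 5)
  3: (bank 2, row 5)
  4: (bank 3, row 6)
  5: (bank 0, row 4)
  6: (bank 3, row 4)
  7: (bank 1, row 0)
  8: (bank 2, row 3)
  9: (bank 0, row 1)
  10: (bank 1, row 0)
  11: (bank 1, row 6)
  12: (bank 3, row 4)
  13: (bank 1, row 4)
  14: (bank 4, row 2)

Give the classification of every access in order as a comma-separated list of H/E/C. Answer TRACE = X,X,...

#0 (1,5) H  (was 5)
#1 (3,6) H  (was 6)
#2 (2,5) H  (was 5)
#3 (2,5) H  (was 5)
#4 (3,6) H  (was 6)
#5 (0,4) C  (was 8)
#6 (3,4) C  (was 6)
#7 (1,0) C  (was 5)
#8 (2,3) C  (was 5)
#9 (0,1) C  (was 4)
#10 (1,0) H  (was 0)
#11 (1,6) C  (was 0)
#12 (3,4) H  (was 4)
#13 (1,4) C  (was 6)
#14 (4,2) E

TRACE = H,H,H,H,H,C,C,C,C,C,H,C,H,C,E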